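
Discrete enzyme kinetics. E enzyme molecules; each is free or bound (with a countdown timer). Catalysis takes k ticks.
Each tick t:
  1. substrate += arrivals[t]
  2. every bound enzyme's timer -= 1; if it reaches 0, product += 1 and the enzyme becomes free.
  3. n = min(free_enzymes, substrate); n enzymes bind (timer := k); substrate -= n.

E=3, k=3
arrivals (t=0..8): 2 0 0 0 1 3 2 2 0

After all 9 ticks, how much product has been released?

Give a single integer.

t=0: arr=2 -> substrate=0 bound=2 product=0
t=1: arr=0 -> substrate=0 bound=2 product=0
t=2: arr=0 -> substrate=0 bound=2 product=0
t=3: arr=0 -> substrate=0 bound=0 product=2
t=4: arr=1 -> substrate=0 bound=1 product=2
t=5: arr=3 -> substrate=1 bound=3 product=2
t=6: arr=2 -> substrate=3 bound=3 product=2
t=7: arr=2 -> substrate=4 bound=3 product=3
t=8: arr=0 -> substrate=2 bound=3 product=5

Answer: 5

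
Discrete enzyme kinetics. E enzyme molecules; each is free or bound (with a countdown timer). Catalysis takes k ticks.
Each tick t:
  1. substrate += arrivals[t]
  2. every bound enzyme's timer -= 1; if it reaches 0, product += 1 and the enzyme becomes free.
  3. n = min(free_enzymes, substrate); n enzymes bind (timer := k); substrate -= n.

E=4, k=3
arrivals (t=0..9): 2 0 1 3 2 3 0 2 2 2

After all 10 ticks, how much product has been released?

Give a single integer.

Answer: 10

Derivation:
t=0: arr=2 -> substrate=0 bound=2 product=0
t=1: arr=0 -> substrate=0 bound=2 product=0
t=2: arr=1 -> substrate=0 bound=3 product=0
t=3: arr=3 -> substrate=0 bound=4 product=2
t=4: arr=2 -> substrate=2 bound=4 product=2
t=5: arr=3 -> substrate=4 bound=4 product=3
t=6: arr=0 -> substrate=1 bound=4 product=6
t=7: arr=2 -> substrate=3 bound=4 product=6
t=8: arr=2 -> substrate=4 bound=4 product=7
t=9: arr=2 -> substrate=3 bound=4 product=10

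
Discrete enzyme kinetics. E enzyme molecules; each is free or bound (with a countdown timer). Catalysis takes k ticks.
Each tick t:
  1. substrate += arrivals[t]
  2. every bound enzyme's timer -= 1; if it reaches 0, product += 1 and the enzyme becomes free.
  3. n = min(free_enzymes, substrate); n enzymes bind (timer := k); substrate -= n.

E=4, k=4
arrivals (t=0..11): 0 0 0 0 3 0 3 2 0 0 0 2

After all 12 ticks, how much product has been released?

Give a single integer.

t=0: arr=0 -> substrate=0 bound=0 product=0
t=1: arr=0 -> substrate=0 bound=0 product=0
t=2: arr=0 -> substrate=0 bound=0 product=0
t=3: arr=0 -> substrate=0 bound=0 product=0
t=4: arr=3 -> substrate=0 bound=3 product=0
t=5: arr=0 -> substrate=0 bound=3 product=0
t=6: arr=3 -> substrate=2 bound=4 product=0
t=7: arr=2 -> substrate=4 bound=4 product=0
t=8: arr=0 -> substrate=1 bound=4 product=3
t=9: arr=0 -> substrate=1 bound=4 product=3
t=10: arr=0 -> substrate=0 bound=4 product=4
t=11: arr=2 -> substrate=2 bound=4 product=4

Answer: 4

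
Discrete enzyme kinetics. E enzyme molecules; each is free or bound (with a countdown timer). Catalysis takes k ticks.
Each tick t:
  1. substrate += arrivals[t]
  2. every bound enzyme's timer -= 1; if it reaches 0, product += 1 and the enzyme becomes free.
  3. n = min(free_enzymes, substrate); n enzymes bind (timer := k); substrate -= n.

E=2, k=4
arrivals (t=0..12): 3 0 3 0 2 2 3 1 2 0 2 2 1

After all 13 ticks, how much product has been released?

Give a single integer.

Answer: 6

Derivation:
t=0: arr=3 -> substrate=1 bound=2 product=0
t=1: arr=0 -> substrate=1 bound=2 product=0
t=2: arr=3 -> substrate=4 bound=2 product=0
t=3: arr=0 -> substrate=4 bound=2 product=0
t=4: arr=2 -> substrate=4 bound=2 product=2
t=5: arr=2 -> substrate=6 bound=2 product=2
t=6: arr=3 -> substrate=9 bound=2 product=2
t=7: arr=1 -> substrate=10 bound=2 product=2
t=8: arr=2 -> substrate=10 bound=2 product=4
t=9: arr=0 -> substrate=10 bound=2 product=4
t=10: arr=2 -> substrate=12 bound=2 product=4
t=11: arr=2 -> substrate=14 bound=2 product=4
t=12: arr=1 -> substrate=13 bound=2 product=6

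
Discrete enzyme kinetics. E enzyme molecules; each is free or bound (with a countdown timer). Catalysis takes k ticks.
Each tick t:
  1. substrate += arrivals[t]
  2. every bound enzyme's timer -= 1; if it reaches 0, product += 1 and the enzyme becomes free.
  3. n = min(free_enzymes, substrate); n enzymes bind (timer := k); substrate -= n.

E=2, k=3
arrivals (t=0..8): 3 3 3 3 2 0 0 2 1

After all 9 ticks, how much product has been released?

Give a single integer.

t=0: arr=3 -> substrate=1 bound=2 product=0
t=1: arr=3 -> substrate=4 bound=2 product=0
t=2: arr=3 -> substrate=7 bound=2 product=0
t=3: arr=3 -> substrate=8 bound=2 product=2
t=4: arr=2 -> substrate=10 bound=2 product=2
t=5: arr=0 -> substrate=10 bound=2 product=2
t=6: arr=0 -> substrate=8 bound=2 product=4
t=7: arr=2 -> substrate=10 bound=2 product=4
t=8: arr=1 -> substrate=11 bound=2 product=4

Answer: 4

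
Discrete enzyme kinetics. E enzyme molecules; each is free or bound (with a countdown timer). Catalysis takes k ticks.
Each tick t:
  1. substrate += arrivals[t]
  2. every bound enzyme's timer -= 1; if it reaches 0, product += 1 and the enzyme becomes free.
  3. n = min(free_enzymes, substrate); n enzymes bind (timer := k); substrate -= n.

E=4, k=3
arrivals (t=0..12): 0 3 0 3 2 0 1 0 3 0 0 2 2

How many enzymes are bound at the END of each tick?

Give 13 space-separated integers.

t=0: arr=0 -> substrate=0 bound=0 product=0
t=1: arr=3 -> substrate=0 bound=3 product=0
t=2: arr=0 -> substrate=0 bound=3 product=0
t=3: arr=3 -> substrate=2 bound=4 product=0
t=4: arr=2 -> substrate=1 bound=4 product=3
t=5: arr=0 -> substrate=1 bound=4 product=3
t=6: arr=1 -> substrate=1 bound=4 product=4
t=7: arr=0 -> substrate=0 bound=2 product=7
t=8: arr=3 -> substrate=1 bound=4 product=7
t=9: arr=0 -> substrate=0 bound=4 product=8
t=10: arr=0 -> substrate=0 bound=3 product=9
t=11: arr=2 -> substrate=0 bound=3 product=11
t=12: arr=2 -> substrate=0 bound=4 product=12

Answer: 0 3 3 4 4 4 4 2 4 4 3 3 4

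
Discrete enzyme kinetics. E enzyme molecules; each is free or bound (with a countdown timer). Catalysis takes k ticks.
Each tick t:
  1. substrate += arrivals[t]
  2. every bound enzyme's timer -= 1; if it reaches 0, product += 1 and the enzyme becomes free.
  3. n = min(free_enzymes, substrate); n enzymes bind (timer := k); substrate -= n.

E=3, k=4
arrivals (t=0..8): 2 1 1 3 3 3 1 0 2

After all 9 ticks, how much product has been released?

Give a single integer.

t=0: arr=2 -> substrate=0 bound=2 product=0
t=1: arr=1 -> substrate=0 bound=3 product=0
t=2: arr=1 -> substrate=1 bound=3 product=0
t=3: arr=3 -> substrate=4 bound=3 product=0
t=4: arr=3 -> substrate=5 bound=3 product=2
t=5: arr=3 -> substrate=7 bound=3 product=3
t=6: arr=1 -> substrate=8 bound=3 product=3
t=7: arr=0 -> substrate=8 bound=3 product=3
t=8: arr=2 -> substrate=8 bound=3 product=5

Answer: 5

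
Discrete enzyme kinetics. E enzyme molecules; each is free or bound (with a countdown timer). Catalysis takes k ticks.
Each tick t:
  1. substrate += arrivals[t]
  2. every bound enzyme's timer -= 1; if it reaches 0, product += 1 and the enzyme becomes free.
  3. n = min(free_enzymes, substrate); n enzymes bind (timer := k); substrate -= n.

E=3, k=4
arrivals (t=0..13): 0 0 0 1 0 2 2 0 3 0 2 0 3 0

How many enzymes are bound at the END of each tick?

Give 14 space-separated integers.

Answer: 0 0 0 1 1 3 3 3 3 3 3 3 3 3

Derivation:
t=0: arr=0 -> substrate=0 bound=0 product=0
t=1: arr=0 -> substrate=0 bound=0 product=0
t=2: arr=0 -> substrate=0 bound=0 product=0
t=3: arr=1 -> substrate=0 bound=1 product=0
t=4: arr=0 -> substrate=0 bound=1 product=0
t=5: arr=2 -> substrate=0 bound=3 product=0
t=6: arr=2 -> substrate=2 bound=3 product=0
t=7: arr=0 -> substrate=1 bound=3 product=1
t=8: arr=3 -> substrate=4 bound=3 product=1
t=9: arr=0 -> substrate=2 bound=3 product=3
t=10: arr=2 -> substrate=4 bound=3 product=3
t=11: arr=0 -> substrate=3 bound=3 product=4
t=12: arr=3 -> substrate=6 bound=3 product=4
t=13: arr=0 -> substrate=4 bound=3 product=6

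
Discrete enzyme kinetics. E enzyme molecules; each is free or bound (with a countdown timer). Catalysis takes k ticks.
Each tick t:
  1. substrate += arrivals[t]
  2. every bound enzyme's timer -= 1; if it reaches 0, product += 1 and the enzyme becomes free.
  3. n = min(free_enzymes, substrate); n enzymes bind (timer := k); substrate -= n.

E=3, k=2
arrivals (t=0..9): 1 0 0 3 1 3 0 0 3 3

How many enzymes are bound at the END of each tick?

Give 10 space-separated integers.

Answer: 1 1 0 3 3 3 3 1 3 3

Derivation:
t=0: arr=1 -> substrate=0 bound=1 product=0
t=1: arr=0 -> substrate=0 bound=1 product=0
t=2: arr=0 -> substrate=0 bound=0 product=1
t=3: arr=3 -> substrate=0 bound=3 product=1
t=4: arr=1 -> substrate=1 bound=3 product=1
t=5: arr=3 -> substrate=1 bound=3 product=4
t=6: arr=0 -> substrate=1 bound=3 product=4
t=7: arr=0 -> substrate=0 bound=1 product=7
t=8: arr=3 -> substrate=1 bound=3 product=7
t=9: arr=3 -> substrate=3 bound=3 product=8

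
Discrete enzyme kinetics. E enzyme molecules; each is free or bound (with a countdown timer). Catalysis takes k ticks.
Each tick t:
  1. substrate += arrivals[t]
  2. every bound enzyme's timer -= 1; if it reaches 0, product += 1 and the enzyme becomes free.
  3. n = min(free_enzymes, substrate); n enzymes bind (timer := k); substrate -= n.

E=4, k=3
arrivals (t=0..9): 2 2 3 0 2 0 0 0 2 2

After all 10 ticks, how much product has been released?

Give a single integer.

Answer: 9

Derivation:
t=0: arr=2 -> substrate=0 bound=2 product=0
t=1: arr=2 -> substrate=0 bound=4 product=0
t=2: arr=3 -> substrate=3 bound=4 product=0
t=3: arr=0 -> substrate=1 bound=4 product=2
t=4: arr=2 -> substrate=1 bound=4 product=4
t=5: arr=0 -> substrate=1 bound=4 product=4
t=6: arr=0 -> substrate=0 bound=3 product=6
t=7: arr=0 -> substrate=0 bound=1 product=8
t=8: arr=2 -> substrate=0 bound=3 product=8
t=9: arr=2 -> substrate=0 bound=4 product=9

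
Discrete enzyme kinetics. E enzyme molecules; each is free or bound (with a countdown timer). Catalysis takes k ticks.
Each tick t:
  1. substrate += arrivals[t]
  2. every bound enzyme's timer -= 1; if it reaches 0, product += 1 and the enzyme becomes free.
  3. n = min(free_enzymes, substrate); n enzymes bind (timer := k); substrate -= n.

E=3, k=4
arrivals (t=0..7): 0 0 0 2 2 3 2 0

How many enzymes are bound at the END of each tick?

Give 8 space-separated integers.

t=0: arr=0 -> substrate=0 bound=0 product=0
t=1: arr=0 -> substrate=0 bound=0 product=0
t=2: arr=0 -> substrate=0 bound=0 product=0
t=3: arr=2 -> substrate=0 bound=2 product=0
t=4: arr=2 -> substrate=1 bound=3 product=0
t=5: arr=3 -> substrate=4 bound=3 product=0
t=6: arr=2 -> substrate=6 bound=3 product=0
t=7: arr=0 -> substrate=4 bound=3 product=2

Answer: 0 0 0 2 3 3 3 3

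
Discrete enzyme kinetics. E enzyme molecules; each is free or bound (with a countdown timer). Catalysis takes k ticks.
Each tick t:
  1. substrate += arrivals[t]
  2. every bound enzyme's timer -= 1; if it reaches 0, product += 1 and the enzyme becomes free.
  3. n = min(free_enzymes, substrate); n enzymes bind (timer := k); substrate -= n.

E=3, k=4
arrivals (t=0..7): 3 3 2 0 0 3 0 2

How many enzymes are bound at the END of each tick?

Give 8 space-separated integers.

Answer: 3 3 3 3 3 3 3 3

Derivation:
t=0: arr=3 -> substrate=0 bound=3 product=0
t=1: arr=3 -> substrate=3 bound=3 product=0
t=2: arr=2 -> substrate=5 bound=3 product=0
t=3: arr=0 -> substrate=5 bound=3 product=0
t=4: arr=0 -> substrate=2 bound=3 product=3
t=5: arr=3 -> substrate=5 bound=3 product=3
t=6: arr=0 -> substrate=5 bound=3 product=3
t=7: arr=2 -> substrate=7 bound=3 product=3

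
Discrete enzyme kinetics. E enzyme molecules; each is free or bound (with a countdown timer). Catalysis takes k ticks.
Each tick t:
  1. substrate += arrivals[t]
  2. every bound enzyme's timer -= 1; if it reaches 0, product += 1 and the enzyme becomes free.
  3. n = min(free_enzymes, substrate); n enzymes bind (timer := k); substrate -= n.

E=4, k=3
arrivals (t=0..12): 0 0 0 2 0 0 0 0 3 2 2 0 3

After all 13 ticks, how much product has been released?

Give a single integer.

t=0: arr=0 -> substrate=0 bound=0 product=0
t=1: arr=0 -> substrate=0 bound=0 product=0
t=2: arr=0 -> substrate=0 bound=0 product=0
t=3: arr=2 -> substrate=0 bound=2 product=0
t=4: arr=0 -> substrate=0 bound=2 product=0
t=5: arr=0 -> substrate=0 bound=2 product=0
t=6: arr=0 -> substrate=0 bound=0 product=2
t=7: arr=0 -> substrate=0 bound=0 product=2
t=8: arr=3 -> substrate=0 bound=3 product=2
t=9: arr=2 -> substrate=1 bound=4 product=2
t=10: arr=2 -> substrate=3 bound=4 product=2
t=11: arr=0 -> substrate=0 bound=4 product=5
t=12: arr=3 -> substrate=2 bound=4 product=6

Answer: 6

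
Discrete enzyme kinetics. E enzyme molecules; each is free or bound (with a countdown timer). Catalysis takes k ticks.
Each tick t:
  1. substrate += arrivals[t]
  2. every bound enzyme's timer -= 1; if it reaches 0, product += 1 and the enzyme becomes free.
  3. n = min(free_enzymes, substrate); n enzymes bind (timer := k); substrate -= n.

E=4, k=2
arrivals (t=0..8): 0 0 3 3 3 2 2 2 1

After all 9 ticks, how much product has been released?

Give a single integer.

Answer: 11

Derivation:
t=0: arr=0 -> substrate=0 bound=0 product=0
t=1: arr=0 -> substrate=0 bound=0 product=0
t=2: arr=3 -> substrate=0 bound=3 product=0
t=3: arr=3 -> substrate=2 bound=4 product=0
t=4: arr=3 -> substrate=2 bound=4 product=3
t=5: arr=2 -> substrate=3 bound=4 product=4
t=6: arr=2 -> substrate=2 bound=4 product=7
t=7: arr=2 -> substrate=3 bound=4 product=8
t=8: arr=1 -> substrate=1 bound=4 product=11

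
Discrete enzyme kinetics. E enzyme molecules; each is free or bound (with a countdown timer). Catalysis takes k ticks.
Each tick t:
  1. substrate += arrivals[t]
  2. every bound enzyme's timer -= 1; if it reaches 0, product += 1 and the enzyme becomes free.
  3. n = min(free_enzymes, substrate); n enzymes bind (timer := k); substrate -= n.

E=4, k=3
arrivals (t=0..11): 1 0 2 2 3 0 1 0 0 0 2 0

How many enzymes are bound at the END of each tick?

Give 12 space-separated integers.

Answer: 1 1 3 4 4 4 4 4 2 0 2 2

Derivation:
t=0: arr=1 -> substrate=0 bound=1 product=0
t=1: arr=0 -> substrate=0 bound=1 product=0
t=2: arr=2 -> substrate=0 bound=3 product=0
t=3: arr=2 -> substrate=0 bound=4 product=1
t=4: arr=3 -> substrate=3 bound=4 product=1
t=5: arr=0 -> substrate=1 bound=4 product=3
t=6: arr=1 -> substrate=0 bound=4 product=5
t=7: arr=0 -> substrate=0 bound=4 product=5
t=8: arr=0 -> substrate=0 bound=2 product=7
t=9: arr=0 -> substrate=0 bound=0 product=9
t=10: arr=2 -> substrate=0 bound=2 product=9
t=11: arr=0 -> substrate=0 bound=2 product=9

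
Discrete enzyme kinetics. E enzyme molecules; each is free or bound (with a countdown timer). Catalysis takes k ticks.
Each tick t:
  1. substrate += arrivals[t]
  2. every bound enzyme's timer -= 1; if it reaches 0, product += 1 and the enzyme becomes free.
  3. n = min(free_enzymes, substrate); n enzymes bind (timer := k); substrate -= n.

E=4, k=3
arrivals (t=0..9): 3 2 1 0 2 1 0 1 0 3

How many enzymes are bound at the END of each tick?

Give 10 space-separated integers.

t=0: arr=3 -> substrate=0 bound=3 product=0
t=1: arr=2 -> substrate=1 bound=4 product=0
t=2: arr=1 -> substrate=2 bound=4 product=0
t=3: arr=0 -> substrate=0 bound=3 product=3
t=4: arr=2 -> substrate=0 bound=4 product=4
t=5: arr=1 -> substrate=1 bound=4 product=4
t=6: arr=0 -> substrate=0 bound=3 product=6
t=7: arr=1 -> substrate=0 bound=2 product=8
t=8: arr=0 -> substrate=0 bound=2 product=8
t=9: arr=3 -> substrate=0 bound=4 product=9

Answer: 3 4 4 3 4 4 3 2 2 4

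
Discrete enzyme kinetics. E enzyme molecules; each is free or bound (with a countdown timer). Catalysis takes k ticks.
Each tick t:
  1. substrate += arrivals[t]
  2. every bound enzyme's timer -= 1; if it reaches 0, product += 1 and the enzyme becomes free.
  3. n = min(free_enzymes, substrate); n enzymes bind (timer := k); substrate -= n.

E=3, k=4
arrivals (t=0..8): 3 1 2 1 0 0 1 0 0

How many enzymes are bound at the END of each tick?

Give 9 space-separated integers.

Answer: 3 3 3 3 3 3 3 3 2

Derivation:
t=0: arr=3 -> substrate=0 bound=3 product=0
t=1: arr=1 -> substrate=1 bound=3 product=0
t=2: arr=2 -> substrate=3 bound=3 product=0
t=3: arr=1 -> substrate=4 bound=3 product=0
t=4: arr=0 -> substrate=1 bound=3 product=3
t=5: arr=0 -> substrate=1 bound=3 product=3
t=6: arr=1 -> substrate=2 bound=3 product=3
t=7: arr=0 -> substrate=2 bound=3 product=3
t=8: arr=0 -> substrate=0 bound=2 product=6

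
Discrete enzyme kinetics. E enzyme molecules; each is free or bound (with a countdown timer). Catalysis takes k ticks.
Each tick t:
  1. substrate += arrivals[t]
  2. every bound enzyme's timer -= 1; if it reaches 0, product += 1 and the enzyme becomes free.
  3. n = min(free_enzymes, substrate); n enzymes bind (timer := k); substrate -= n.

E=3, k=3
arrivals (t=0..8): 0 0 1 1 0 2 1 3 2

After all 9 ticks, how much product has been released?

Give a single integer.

t=0: arr=0 -> substrate=0 bound=0 product=0
t=1: arr=0 -> substrate=0 bound=0 product=0
t=2: arr=1 -> substrate=0 bound=1 product=0
t=3: arr=1 -> substrate=0 bound=2 product=0
t=4: arr=0 -> substrate=0 bound=2 product=0
t=5: arr=2 -> substrate=0 bound=3 product=1
t=6: arr=1 -> substrate=0 bound=3 product=2
t=7: arr=3 -> substrate=3 bound=3 product=2
t=8: arr=2 -> substrate=3 bound=3 product=4

Answer: 4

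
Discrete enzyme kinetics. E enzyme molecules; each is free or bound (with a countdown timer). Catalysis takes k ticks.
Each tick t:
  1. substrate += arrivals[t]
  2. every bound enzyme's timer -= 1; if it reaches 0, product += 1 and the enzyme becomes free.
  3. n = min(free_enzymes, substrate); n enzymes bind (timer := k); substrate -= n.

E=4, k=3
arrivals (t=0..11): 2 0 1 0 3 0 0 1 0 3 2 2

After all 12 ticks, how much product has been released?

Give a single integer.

t=0: arr=2 -> substrate=0 bound=2 product=0
t=1: arr=0 -> substrate=0 bound=2 product=0
t=2: arr=1 -> substrate=0 bound=3 product=0
t=3: arr=0 -> substrate=0 bound=1 product=2
t=4: arr=3 -> substrate=0 bound=4 product=2
t=5: arr=0 -> substrate=0 bound=3 product=3
t=6: arr=0 -> substrate=0 bound=3 product=3
t=7: arr=1 -> substrate=0 bound=1 product=6
t=8: arr=0 -> substrate=0 bound=1 product=6
t=9: arr=3 -> substrate=0 bound=4 product=6
t=10: arr=2 -> substrate=1 bound=4 product=7
t=11: arr=2 -> substrate=3 bound=4 product=7

Answer: 7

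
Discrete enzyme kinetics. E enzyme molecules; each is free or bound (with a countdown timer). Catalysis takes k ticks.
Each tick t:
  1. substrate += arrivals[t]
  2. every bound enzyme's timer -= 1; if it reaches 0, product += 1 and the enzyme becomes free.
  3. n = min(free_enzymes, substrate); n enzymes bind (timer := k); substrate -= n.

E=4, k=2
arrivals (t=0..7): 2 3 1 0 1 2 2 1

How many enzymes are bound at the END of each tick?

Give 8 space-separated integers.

t=0: arr=2 -> substrate=0 bound=2 product=0
t=1: arr=3 -> substrate=1 bound=4 product=0
t=2: arr=1 -> substrate=0 bound=4 product=2
t=3: arr=0 -> substrate=0 bound=2 product=4
t=4: arr=1 -> substrate=0 bound=1 product=6
t=5: arr=2 -> substrate=0 bound=3 product=6
t=6: arr=2 -> substrate=0 bound=4 product=7
t=7: arr=1 -> substrate=0 bound=3 product=9

Answer: 2 4 4 2 1 3 4 3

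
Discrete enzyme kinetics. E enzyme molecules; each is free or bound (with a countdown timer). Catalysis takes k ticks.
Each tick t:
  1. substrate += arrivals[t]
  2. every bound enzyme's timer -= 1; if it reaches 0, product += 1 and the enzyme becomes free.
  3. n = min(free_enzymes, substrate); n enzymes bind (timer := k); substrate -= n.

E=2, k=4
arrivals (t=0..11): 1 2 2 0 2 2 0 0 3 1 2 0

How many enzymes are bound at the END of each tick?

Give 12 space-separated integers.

t=0: arr=1 -> substrate=0 bound=1 product=0
t=1: arr=2 -> substrate=1 bound=2 product=0
t=2: arr=2 -> substrate=3 bound=2 product=0
t=3: arr=0 -> substrate=3 bound=2 product=0
t=4: arr=2 -> substrate=4 bound=2 product=1
t=5: arr=2 -> substrate=5 bound=2 product=2
t=6: arr=0 -> substrate=5 bound=2 product=2
t=7: arr=0 -> substrate=5 bound=2 product=2
t=8: arr=3 -> substrate=7 bound=2 product=3
t=9: arr=1 -> substrate=7 bound=2 product=4
t=10: arr=2 -> substrate=9 bound=2 product=4
t=11: arr=0 -> substrate=9 bound=2 product=4

Answer: 1 2 2 2 2 2 2 2 2 2 2 2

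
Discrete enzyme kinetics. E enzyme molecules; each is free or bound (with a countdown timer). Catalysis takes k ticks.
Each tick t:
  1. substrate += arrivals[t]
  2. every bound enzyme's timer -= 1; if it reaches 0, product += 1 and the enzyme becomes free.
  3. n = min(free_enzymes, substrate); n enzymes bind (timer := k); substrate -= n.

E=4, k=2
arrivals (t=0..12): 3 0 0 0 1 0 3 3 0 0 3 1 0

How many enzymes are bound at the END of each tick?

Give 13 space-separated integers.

t=0: arr=3 -> substrate=0 bound=3 product=0
t=1: arr=0 -> substrate=0 bound=3 product=0
t=2: arr=0 -> substrate=0 bound=0 product=3
t=3: arr=0 -> substrate=0 bound=0 product=3
t=4: arr=1 -> substrate=0 bound=1 product=3
t=5: arr=0 -> substrate=0 bound=1 product=3
t=6: arr=3 -> substrate=0 bound=3 product=4
t=7: arr=3 -> substrate=2 bound=4 product=4
t=8: arr=0 -> substrate=0 bound=3 product=7
t=9: arr=0 -> substrate=0 bound=2 product=8
t=10: arr=3 -> substrate=0 bound=3 product=10
t=11: arr=1 -> substrate=0 bound=4 product=10
t=12: arr=0 -> substrate=0 bound=1 product=13

Answer: 3 3 0 0 1 1 3 4 3 2 3 4 1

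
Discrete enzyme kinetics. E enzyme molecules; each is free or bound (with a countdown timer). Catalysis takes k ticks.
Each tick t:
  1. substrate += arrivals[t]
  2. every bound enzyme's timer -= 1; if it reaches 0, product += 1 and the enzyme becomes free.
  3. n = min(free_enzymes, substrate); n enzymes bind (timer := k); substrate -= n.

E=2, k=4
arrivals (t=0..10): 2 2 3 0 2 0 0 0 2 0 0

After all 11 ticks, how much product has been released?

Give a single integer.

Answer: 4

Derivation:
t=0: arr=2 -> substrate=0 bound=2 product=0
t=1: arr=2 -> substrate=2 bound=2 product=0
t=2: arr=3 -> substrate=5 bound=2 product=0
t=3: arr=0 -> substrate=5 bound=2 product=0
t=4: arr=2 -> substrate=5 bound=2 product=2
t=5: arr=0 -> substrate=5 bound=2 product=2
t=6: arr=0 -> substrate=5 bound=2 product=2
t=7: arr=0 -> substrate=5 bound=2 product=2
t=8: arr=2 -> substrate=5 bound=2 product=4
t=9: arr=0 -> substrate=5 bound=2 product=4
t=10: arr=0 -> substrate=5 bound=2 product=4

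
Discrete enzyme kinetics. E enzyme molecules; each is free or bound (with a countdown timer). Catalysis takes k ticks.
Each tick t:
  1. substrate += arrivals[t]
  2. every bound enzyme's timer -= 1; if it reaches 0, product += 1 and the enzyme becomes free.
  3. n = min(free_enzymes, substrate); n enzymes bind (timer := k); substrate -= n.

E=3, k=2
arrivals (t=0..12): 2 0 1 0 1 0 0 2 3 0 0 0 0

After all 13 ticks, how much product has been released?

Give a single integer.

Answer: 9

Derivation:
t=0: arr=2 -> substrate=0 bound=2 product=0
t=1: arr=0 -> substrate=0 bound=2 product=0
t=2: arr=1 -> substrate=0 bound=1 product=2
t=3: arr=0 -> substrate=0 bound=1 product=2
t=4: arr=1 -> substrate=0 bound=1 product=3
t=5: arr=0 -> substrate=0 bound=1 product=3
t=6: arr=0 -> substrate=0 bound=0 product=4
t=7: arr=2 -> substrate=0 bound=2 product=4
t=8: arr=3 -> substrate=2 bound=3 product=4
t=9: arr=0 -> substrate=0 bound=3 product=6
t=10: arr=0 -> substrate=0 bound=2 product=7
t=11: arr=0 -> substrate=0 bound=0 product=9
t=12: arr=0 -> substrate=0 bound=0 product=9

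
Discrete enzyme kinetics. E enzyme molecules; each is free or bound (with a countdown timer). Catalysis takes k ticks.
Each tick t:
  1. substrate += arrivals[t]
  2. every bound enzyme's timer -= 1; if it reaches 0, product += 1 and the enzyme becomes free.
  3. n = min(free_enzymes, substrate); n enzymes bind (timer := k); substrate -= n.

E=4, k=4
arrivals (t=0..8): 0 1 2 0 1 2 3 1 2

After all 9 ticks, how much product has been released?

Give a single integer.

Answer: 4

Derivation:
t=0: arr=0 -> substrate=0 bound=0 product=0
t=1: arr=1 -> substrate=0 bound=1 product=0
t=2: arr=2 -> substrate=0 bound=3 product=0
t=3: arr=0 -> substrate=0 bound=3 product=0
t=4: arr=1 -> substrate=0 bound=4 product=0
t=5: arr=2 -> substrate=1 bound=4 product=1
t=6: arr=3 -> substrate=2 bound=4 product=3
t=7: arr=1 -> substrate=3 bound=4 product=3
t=8: arr=2 -> substrate=4 bound=4 product=4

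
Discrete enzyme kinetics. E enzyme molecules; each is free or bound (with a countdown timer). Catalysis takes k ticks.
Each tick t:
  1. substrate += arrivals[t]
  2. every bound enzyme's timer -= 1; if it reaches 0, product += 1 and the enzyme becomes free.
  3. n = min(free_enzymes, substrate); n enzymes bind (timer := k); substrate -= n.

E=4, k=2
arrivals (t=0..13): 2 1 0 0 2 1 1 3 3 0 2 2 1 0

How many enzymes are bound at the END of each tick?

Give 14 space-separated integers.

Answer: 2 3 1 0 2 3 2 4 4 3 4 4 3 1

Derivation:
t=0: arr=2 -> substrate=0 bound=2 product=0
t=1: arr=1 -> substrate=0 bound=3 product=0
t=2: arr=0 -> substrate=0 bound=1 product=2
t=3: arr=0 -> substrate=0 bound=0 product=3
t=4: arr=2 -> substrate=0 bound=2 product=3
t=5: arr=1 -> substrate=0 bound=3 product=3
t=6: arr=1 -> substrate=0 bound=2 product=5
t=7: arr=3 -> substrate=0 bound=4 product=6
t=8: arr=3 -> substrate=2 bound=4 product=7
t=9: arr=0 -> substrate=0 bound=3 product=10
t=10: arr=2 -> substrate=0 bound=4 product=11
t=11: arr=2 -> substrate=0 bound=4 product=13
t=12: arr=1 -> substrate=0 bound=3 product=15
t=13: arr=0 -> substrate=0 bound=1 product=17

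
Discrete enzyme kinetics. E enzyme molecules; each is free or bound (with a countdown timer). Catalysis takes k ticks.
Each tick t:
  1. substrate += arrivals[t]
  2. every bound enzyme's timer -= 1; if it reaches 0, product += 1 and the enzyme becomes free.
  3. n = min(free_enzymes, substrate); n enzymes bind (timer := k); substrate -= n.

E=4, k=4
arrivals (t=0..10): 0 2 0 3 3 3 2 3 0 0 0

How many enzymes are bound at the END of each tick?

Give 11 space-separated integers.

Answer: 0 2 2 4 4 4 4 4 4 4 4

Derivation:
t=0: arr=0 -> substrate=0 bound=0 product=0
t=1: arr=2 -> substrate=0 bound=2 product=0
t=2: arr=0 -> substrate=0 bound=2 product=0
t=3: arr=3 -> substrate=1 bound=4 product=0
t=4: arr=3 -> substrate=4 bound=4 product=0
t=5: arr=3 -> substrate=5 bound=4 product=2
t=6: arr=2 -> substrate=7 bound=4 product=2
t=7: arr=3 -> substrate=8 bound=4 product=4
t=8: arr=0 -> substrate=8 bound=4 product=4
t=9: arr=0 -> substrate=6 bound=4 product=6
t=10: arr=0 -> substrate=6 bound=4 product=6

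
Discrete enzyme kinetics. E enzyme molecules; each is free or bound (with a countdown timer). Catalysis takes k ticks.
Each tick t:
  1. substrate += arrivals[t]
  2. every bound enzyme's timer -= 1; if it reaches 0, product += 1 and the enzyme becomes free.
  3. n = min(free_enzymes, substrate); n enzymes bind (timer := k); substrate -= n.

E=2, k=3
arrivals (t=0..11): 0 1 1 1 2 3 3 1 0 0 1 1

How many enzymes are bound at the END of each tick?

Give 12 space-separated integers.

Answer: 0 1 2 2 2 2 2 2 2 2 2 2

Derivation:
t=0: arr=0 -> substrate=0 bound=0 product=0
t=1: arr=1 -> substrate=0 bound=1 product=0
t=2: arr=1 -> substrate=0 bound=2 product=0
t=3: arr=1 -> substrate=1 bound=2 product=0
t=4: arr=2 -> substrate=2 bound=2 product=1
t=5: arr=3 -> substrate=4 bound=2 product=2
t=6: arr=3 -> substrate=7 bound=2 product=2
t=7: arr=1 -> substrate=7 bound=2 product=3
t=8: arr=0 -> substrate=6 bound=2 product=4
t=9: arr=0 -> substrate=6 bound=2 product=4
t=10: arr=1 -> substrate=6 bound=2 product=5
t=11: arr=1 -> substrate=6 bound=2 product=6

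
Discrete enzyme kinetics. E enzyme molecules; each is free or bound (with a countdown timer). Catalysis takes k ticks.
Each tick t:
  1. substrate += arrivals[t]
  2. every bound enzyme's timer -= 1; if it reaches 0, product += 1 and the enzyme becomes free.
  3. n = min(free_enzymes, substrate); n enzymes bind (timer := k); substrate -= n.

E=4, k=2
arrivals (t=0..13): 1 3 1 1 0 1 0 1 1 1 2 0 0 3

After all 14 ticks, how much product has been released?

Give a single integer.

t=0: arr=1 -> substrate=0 bound=1 product=0
t=1: arr=3 -> substrate=0 bound=4 product=0
t=2: arr=1 -> substrate=0 bound=4 product=1
t=3: arr=1 -> substrate=0 bound=2 product=4
t=4: arr=0 -> substrate=0 bound=1 product=5
t=5: arr=1 -> substrate=0 bound=1 product=6
t=6: arr=0 -> substrate=0 bound=1 product=6
t=7: arr=1 -> substrate=0 bound=1 product=7
t=8: arr=1 -> substrate=0 bound=2 product=7
t=9: arr=1 -> substrate=0 bound=2 product=8
t=10: arr=2 -> substrate=0 bound=3 product=9
t=11: arr=0 -> substrate=0 bound=2 product=10
t=12: arr=0 -> substrate=0 bound=0 product=12
t=13: arr=3 -> substrate=0 bound=3 product=12

Answer: 12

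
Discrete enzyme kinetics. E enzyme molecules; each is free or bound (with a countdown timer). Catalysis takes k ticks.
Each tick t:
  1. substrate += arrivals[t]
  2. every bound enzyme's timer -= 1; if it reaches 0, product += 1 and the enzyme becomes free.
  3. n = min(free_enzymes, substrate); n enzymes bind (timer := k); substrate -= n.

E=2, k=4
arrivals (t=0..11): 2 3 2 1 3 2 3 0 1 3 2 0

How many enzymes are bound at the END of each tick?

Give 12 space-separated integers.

t=0: arr=2 -> substrate=0 bound=2 product=0
t=1: arr=3 -> substrate=3 bound=2 product=0
t=2: arr=2 -> substrate=5 bound=2 product=0
t=3: arr=1 -> substrate=6 bound=2 product=0
t=4: arr=3 -> substrate=7 bound=2 product=2
t=5: arr=2 -> substrate=9 bound=2 product=2
t=6: arr=3 -> substrate=12 bound=2 product=2
t=7: arr=0 -> substrate=12 bound=2 product=2
t=8: arr=1 -> substrate=11 bound=2 product=4
t=9: arr=3 -> substrate=14 bound=2 product=4
t=10: arr=2 -> substrate=16 bound=2 product=4
t=11: arr=0 -> substrate=16 bound=2 product=4

Answer: 2 2 2 2 2 2 2 2 2 2 2 2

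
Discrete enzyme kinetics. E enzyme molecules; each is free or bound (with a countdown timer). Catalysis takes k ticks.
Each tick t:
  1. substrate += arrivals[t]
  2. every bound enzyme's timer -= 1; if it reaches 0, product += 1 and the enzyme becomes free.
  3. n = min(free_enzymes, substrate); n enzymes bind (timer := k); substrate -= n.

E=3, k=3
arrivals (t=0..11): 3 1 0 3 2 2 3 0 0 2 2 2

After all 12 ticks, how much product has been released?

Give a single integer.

Answer: 9

Derivation:
t=0: arr=3 -> substrate=0 bound=3 product=0
t=1: arr=1 -> substrate=1 bound=3 product=0
t=2: arr=0 -> substrate=1 bound=3 product=0
t=3: arr=3 -> substrate=1 bound=3 product=3
t=4: arr=2 -> substrate=3 bound=3 product=3
t=5: arr=2 -> substrate=5 bound=3 product=3
t=6: arr=3 -> substrate=5 bound=3 product=6
t=7: arr=0 -> substrate=5 bound=3 product=6
t=8: arr=0 -> substrate=5 bound=3 product=6
t=9: arr=2 -> substrate=4 bound=3 product=9
t=10: arr=2 -> substrate=6 bound=3 product=9
t=11: arr=2 -> substrate=8 bound=3 product=9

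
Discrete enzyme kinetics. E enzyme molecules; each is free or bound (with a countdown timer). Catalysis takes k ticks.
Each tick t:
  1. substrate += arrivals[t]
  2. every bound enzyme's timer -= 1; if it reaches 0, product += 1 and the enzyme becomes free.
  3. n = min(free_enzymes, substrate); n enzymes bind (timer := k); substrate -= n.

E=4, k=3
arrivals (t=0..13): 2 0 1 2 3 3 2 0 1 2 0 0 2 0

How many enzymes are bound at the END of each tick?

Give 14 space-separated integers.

t=0: arr=2 -> substrate=0 bound=2 product=0
t=1: arr=0 -> substrate=0 bound=2 product=0
t=2: arr=1 -> substrate=0 bound=3 product=0
t=3: arr=2 -> substrate=0 bound=3 product=2
t=4: arr=3 -> substrate=2 bound=4 product=2
t=5: arr=3 -> substrate=4 bound=4 product=3
t=6: arr=2 -> substrate=4 bound=4 product=5
t=7: arr=0 -> substrate=3 bound=4 product=6
t=8: arr=1 -> substrate=3 bound=4 product=7
t=9: arr=2 -> substrate=3 bound=4 product=9
t=10: arr=0 -> substrate=2 bound=4 product=10
t=11: arr=0 -> substrate=1 bound=4 product=11
t=12: arr=2 -> substrate=1 bound=4 product=13
t=13: arr=0 -> substrate=0 bound=4 product=14

Answer: 2 2 3 3 4 4 4 4 4 4 4 4 4 4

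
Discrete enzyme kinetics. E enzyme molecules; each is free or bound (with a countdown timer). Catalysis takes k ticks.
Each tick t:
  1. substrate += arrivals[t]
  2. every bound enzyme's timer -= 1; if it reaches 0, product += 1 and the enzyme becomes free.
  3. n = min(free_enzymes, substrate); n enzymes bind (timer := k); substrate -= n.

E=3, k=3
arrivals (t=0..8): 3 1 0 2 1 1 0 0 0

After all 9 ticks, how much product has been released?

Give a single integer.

t=0: arr=3 -> substrate=0 bound=3 product=0
t=1: arr=1 -> substrate=1 bound=3 product=0
t=2: arr=0 -> substrate=1 bound=3 product=0
t=3: arr=2 -> substrate=0 bound=3 product=3
t=4: arr=1 -> substrate=1 bound=3 product=3
t=5: arr=1 -> substrate=2 bound=3 product=3
t=6: arr=0 -> substrate=0 bound=2 product=6
t=7: arr=0 -> substrate=0 bound=2 product=6
t=8: arr=0 -> substrate=0 bound=2 product=6

Answer: 6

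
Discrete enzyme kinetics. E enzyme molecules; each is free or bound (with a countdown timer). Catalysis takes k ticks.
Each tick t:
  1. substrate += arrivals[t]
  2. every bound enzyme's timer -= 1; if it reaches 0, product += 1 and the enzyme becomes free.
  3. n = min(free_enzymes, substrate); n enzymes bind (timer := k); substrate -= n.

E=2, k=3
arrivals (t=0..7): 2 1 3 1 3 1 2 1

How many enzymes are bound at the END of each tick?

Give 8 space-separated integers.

Answer: 2 2 2 2 2 2 2 2

Derivation:
t=0: arr=2 -> substrate=0 bound=2 product=0
t=1: arr=1 -> substrate=1 bound=2 product=0
t=2: arr=3 -> substrate=4 bound=2 product=0
t=3: arr=1 -> substrate=3 bound=2 product=2
t=4: arr=3 -> substrate=6 bound=2 product=2
t=5: arr=1 -> substrate=7 bound=2 product=2
t=6: arr=2 -> substrate=7 bound=2 product=4
t=7: arr=1 -> substrate=8 bound=2 product=4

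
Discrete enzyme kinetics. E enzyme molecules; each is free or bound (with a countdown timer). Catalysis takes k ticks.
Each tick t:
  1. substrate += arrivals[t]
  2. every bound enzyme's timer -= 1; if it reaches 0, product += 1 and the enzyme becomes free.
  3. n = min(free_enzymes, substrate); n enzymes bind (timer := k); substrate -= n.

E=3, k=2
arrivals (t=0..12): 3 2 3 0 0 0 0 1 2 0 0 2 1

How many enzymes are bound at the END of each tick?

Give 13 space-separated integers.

t=0: arr=3 -> substrate=0 bound=3 product=0
t=1: arr=2 -> substrate=2 bound=3 product=0
t=2: arr=3 -> substrate=2 bound=3 product=3
t=3: arr=0 -> substrate=2 bound=3 product=3
t=4: arr=0 -> substrate=0 bound=2 product=6
t=5: arr=0 -> substrate=0 bound=2 product=6
t=6: arr=0 -> substrate=0 bound=0 product=8
t=7: arr=1 -> substrate=0 bound=1 product=8
t=8: arr=2 -> substrate=0 bound=3 product=8
t=9: arr=0 -> substrate=0 bound=2 product=9
t=10: arr=0 -> substrate=0 bound=0 product=11
t=11: arr=2 -> substrate=0 bound=2 product=11
t=12: arr=1 -> substrate=0 bound=3 product=11

Answer: 3 3 3 3 2 2 0 1 3 2 0 2 3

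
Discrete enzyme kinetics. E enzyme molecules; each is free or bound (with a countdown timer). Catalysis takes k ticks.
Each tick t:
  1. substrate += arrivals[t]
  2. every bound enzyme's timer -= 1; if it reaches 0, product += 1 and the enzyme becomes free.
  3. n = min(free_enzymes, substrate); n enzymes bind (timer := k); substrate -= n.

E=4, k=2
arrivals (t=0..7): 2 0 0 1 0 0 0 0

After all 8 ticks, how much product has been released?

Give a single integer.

Answer: 3

Derivation:
t=0: arr=2 -> substrate=0 bound=2 product=0
t=1: arr=0 -> substrate=0 bound=2 product=0
t=2: arr=0 -> substrate=0 bound=0 product=2
t=3: arr=1 -> substrate=0 bound=1 product=2
t=4: arr=0 -> substrate=0 bound=1 product=2
t=5: arr=0 -> substrate=0 bound=0 product=3
t=6: arr=0 -> substrate=0 bound=0 product=3
t=7: arr=0 -> substrate=0 bound=0 product=3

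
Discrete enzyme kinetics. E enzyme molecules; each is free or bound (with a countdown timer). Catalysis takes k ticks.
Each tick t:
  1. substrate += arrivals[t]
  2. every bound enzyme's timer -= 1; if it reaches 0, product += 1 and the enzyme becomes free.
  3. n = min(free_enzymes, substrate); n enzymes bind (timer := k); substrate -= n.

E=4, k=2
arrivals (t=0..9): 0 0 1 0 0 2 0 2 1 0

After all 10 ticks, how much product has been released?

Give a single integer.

t=0: arr=0 -> substrate=0 bound=0 product=0
t=1: arr=0 -> substrate=0 bound=0 product=0
t=2: arr=1 -> substrate=0 bound=1 product=0
t=3: arr=0 -> substrate=0 bound=1 product=0
t=4: arr=0 -> substrate=0 bound=0 product=1
t=5: arr=2 -> substrate=0 bound=2 product=1
t=6: arr=0 -> substrate=0 bound=2 product=1
t=7: arr=2 -> substrate=0 bound=2 product=3
t=8: arr=1 -> substrate=0 bound=3 product=3
t=9: arr=0 -> substrate=0 bound=1 product=5

Answer: 5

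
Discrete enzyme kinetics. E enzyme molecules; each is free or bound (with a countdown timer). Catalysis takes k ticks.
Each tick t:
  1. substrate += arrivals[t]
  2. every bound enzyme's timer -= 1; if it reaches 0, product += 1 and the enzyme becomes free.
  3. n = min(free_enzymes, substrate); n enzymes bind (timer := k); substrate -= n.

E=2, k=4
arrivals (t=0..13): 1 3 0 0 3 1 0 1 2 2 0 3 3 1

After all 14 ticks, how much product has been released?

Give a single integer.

t=0: arr=1 -> substrate=0 bound=1 product=0
t=1: arr=3 -> substrate=2 bound=2 product=0
t=2: arr=0 -> substrate=2 bound=2 product=0
t=3: arr=0 -> substrate=2 bound=2 product=0
t=4: arr=3 -> substrate=4 bound=2 product=1
t=5: arr=1 -> substrate=4 bound=2 product=2
t=6: arr=0 -> substrate=4 bound=2 product=2
t=7: arr=1 -> substrate=5 bound=2 product=2
t=8: arr=2 -> substrate=6 bound=2 product=3
t=9: arr=2 -> substrate=7 bound=2 product=4
t=10: arr=0 -> substrate=7 bound=2 product=4
t=11: arr=3 -> substrate=10 bound=2 product=4
t=12: arr=3 -> substrate=12 bound=2 product=5
t=13: arr=1 -> substrate=12 bound=2 product=6

Answer: 6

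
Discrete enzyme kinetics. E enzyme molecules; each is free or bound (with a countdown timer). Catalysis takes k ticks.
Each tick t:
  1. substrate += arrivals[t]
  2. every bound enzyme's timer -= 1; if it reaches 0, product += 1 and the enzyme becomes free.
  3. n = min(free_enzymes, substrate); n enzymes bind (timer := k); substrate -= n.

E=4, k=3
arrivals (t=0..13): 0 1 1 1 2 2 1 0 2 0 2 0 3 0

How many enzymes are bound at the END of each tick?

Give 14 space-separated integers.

t=0: arr=0 -> substrate=0 bound=0 product=0
t=1: arr=1 -> substrate=0 bound=1 product=0
t=2: arr=1 -> substrate=0 bound=2 product=0
t=3: arr=1 -> substrate=0 bound=3 product=0
t=4: arr=2 -> substrate=0 bound=4 product=1
t=5: arr=2 -> substrate=1 bound=4 product=2
t=6: arr=1 -> substrate=1 bound=4 product=3
t=7: arr=0 -> substrate=0 bound=3 product=5
t=8: arr=2 -> substrate=0 bound=4 product=6
t=9: arr=0 -> substrate=0 bound=3 product=7
t=10: arr=2 -> substrate=0 bound=4 product=8
t=11: arr=0 -> substrate=0 bound=2 product=10
t=12: arr=3 -> substrate=1 bound=4 product=10
t=13: arr=0 -> substrate=0 bound=3 product=12

Answer: 0 1 2 3 4 4 4 3 4 3 4 2 4 3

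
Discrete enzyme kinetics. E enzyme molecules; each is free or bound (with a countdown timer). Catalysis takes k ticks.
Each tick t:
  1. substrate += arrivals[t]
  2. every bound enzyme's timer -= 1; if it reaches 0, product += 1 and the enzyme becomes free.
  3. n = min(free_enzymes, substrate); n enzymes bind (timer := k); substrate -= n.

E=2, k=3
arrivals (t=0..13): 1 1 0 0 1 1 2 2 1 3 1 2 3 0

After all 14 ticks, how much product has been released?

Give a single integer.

t=0: arr=1 -> substrate=0 bound=1 product=0
t=1: arr=1 -> substrate=0 bound=2 product=0
t=2: arr=0 -> substrate=0 bound=2 product=0
t=3: arr=0 -> substrate=0 bound=1 product=1
t=4: arr=1 -> substrate=0 bound=1 product=2
t=5: arr=1 -> substrate=0 bound=2 product=2
t=6: arr=2 -> substrate=2 bound=2 product=2
t=7: arr=2 -> substrate=3 bound=2 product=3
t=8: arr=1 -> substrate=3 bound=2 product=4
t=9: arr=3 -> substrate=6 bound=2 product=4
t=10: arr=1 -> substrate=6 bound=2 product=5
t=11: arr=2 -> substrate=7 bound=2 product=6
t=12: arr=3 -> substrate=10 bound=2 product=6
t=13: arr=0 -> substrate=9 bound=2 product=7

Answer: 7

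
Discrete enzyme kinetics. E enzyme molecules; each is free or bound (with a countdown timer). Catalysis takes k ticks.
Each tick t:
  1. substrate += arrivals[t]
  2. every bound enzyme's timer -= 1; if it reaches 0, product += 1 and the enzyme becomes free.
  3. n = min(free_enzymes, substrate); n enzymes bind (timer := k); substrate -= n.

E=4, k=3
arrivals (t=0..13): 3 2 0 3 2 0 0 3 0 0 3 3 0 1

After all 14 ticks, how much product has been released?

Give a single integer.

t=0: arr=3 -> substrate=0 bound=3 product=0
t=1: arr=2 -> substrate=1 bound=4 product=0
t=2: arr=0 -> substrate=1 bound=4 product=0
t=3: arr=3 -> substrate=1 bound=4 product=3
t=4: arr=2 -> substrate=2 bound=4 product=4
t=5: arr=0 -> substrate=2 bound=4 product=4
t=6: arr=0 -> substrate=0 bound=3 product=7
t=7: arr=3 -> substrate=1 bound=4 product=8
t=8: arr=0 -> substrate=1 bound=4 product=8
t=9: arr=0 -> substrate=0 bound=3 product=10
t=10: arr=3 -> substrate=0 bound=4 product=12
t=11: arr=3 -> substrate=3 bound=4 product=12
t=12: arr=0 -> substrate=2 bound=4 product=13
t=13: arr=1 -> substrate=0 bound=4 product=16

Answer: 16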